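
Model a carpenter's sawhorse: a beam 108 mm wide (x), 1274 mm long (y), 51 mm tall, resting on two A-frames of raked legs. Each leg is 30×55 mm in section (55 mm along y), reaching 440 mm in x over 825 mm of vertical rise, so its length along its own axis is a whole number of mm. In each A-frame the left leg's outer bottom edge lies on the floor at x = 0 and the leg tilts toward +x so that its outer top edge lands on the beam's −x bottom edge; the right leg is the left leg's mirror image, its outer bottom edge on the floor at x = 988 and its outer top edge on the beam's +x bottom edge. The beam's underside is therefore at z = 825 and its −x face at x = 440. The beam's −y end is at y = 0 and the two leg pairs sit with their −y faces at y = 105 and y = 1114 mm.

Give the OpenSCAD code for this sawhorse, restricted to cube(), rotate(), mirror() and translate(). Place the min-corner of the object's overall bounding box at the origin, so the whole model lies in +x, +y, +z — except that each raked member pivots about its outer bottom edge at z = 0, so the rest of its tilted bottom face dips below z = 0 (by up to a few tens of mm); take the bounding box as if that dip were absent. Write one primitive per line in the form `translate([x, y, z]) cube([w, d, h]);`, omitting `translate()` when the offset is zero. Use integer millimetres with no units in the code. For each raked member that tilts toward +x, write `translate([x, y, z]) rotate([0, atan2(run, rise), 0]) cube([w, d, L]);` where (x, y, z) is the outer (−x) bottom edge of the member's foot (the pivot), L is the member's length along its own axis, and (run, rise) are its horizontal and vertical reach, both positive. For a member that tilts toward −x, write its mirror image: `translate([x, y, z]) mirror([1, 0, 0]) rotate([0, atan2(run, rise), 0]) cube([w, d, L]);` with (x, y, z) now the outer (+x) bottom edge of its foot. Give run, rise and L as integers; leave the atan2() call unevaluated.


translate([440, 0, 825]) cube([108, 1274, 51]);
translate([0, 105, 0]) rotate([0, atan2(440, 825), 0]) cube([30, 55, 935]);
translate([988, 105, 0]) mirror([1, 0, 0]) rotate([0, atan2(440, 825), 0]) cube([30, 55, 935]);
translate([0, 1114, 0]) rotate([0, atan2(440, 825), 0]) cube([30, 55, 935]);
translate([988, 1114, 0]) mirror([1, 0, 0]) rotate([0, atan2(440, 825), 0]) cube([30, 55, 935]);


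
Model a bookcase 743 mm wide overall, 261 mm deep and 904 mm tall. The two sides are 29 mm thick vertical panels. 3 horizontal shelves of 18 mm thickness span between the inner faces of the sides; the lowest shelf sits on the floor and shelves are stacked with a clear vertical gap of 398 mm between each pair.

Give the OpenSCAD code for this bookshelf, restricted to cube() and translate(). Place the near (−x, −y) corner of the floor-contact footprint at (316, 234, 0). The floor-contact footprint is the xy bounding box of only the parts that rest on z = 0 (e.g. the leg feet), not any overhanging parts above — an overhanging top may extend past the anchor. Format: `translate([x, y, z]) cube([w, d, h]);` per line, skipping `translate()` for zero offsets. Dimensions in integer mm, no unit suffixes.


translate([316, 234, 0]) cube([29, 261, 904]);
translate([1030, 234, 0]) cube([29, 261, 904]);
translate([345, 234, 0]) cube([685, 261, 18]);
translate([345, 234, 416]) cube([685, 261, 18]);
translate([345, 234, 832]) cube([685, 261, 18]);


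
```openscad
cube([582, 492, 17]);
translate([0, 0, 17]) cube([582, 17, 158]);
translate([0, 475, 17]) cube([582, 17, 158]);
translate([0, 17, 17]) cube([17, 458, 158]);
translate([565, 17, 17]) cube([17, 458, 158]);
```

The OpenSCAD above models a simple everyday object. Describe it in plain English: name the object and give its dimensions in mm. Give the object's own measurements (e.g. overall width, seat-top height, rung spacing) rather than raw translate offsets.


An open-topped rectangular box: outside dimensions 582×492×175 mm, with a uniform wall and base thickness of 17 mm. The base is a full 582×492 slab on the floor; four walls sit on top of the base. The front and back walls (the −y and +y sides) span the full width; the two side walls fit between them.


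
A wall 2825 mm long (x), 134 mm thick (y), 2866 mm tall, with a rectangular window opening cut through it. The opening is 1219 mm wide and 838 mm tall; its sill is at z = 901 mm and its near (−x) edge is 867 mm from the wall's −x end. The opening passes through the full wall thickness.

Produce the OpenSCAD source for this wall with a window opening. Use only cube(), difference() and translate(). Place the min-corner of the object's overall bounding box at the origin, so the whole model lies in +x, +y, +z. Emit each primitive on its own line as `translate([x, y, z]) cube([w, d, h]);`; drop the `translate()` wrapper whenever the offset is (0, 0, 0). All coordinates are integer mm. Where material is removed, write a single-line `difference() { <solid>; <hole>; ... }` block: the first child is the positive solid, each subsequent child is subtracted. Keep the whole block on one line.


difference() { cube([2825, 134, 2866]); translate([867, 0, 901]) cube([1219, 134, 838]); }


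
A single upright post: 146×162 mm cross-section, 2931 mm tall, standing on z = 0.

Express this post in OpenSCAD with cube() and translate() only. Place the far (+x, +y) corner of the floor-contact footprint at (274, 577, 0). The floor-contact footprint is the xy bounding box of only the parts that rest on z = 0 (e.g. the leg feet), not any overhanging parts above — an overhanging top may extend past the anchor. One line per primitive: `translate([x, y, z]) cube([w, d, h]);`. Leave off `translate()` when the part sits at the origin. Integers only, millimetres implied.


translate([128, 415, 0]) cube([146, 162, 2931]);


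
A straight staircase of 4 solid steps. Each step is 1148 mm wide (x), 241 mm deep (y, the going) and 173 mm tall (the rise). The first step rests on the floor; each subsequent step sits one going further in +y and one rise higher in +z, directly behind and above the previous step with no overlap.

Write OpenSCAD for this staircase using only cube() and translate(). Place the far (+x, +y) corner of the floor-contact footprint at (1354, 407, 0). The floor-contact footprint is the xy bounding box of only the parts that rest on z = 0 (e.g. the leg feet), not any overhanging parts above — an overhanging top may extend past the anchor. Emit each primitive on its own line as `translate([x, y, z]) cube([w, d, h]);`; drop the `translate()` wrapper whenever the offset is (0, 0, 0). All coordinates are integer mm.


translate([206, 166, 0]) cube([1148, 241, 173]);
translate([206, 407, 173]) cube([1148, 241, 173]);
translate([206, 648, 346]) cube([1148, 241, 173]);
translate([206, 889, 519]) cube([1148, 241, 173]);


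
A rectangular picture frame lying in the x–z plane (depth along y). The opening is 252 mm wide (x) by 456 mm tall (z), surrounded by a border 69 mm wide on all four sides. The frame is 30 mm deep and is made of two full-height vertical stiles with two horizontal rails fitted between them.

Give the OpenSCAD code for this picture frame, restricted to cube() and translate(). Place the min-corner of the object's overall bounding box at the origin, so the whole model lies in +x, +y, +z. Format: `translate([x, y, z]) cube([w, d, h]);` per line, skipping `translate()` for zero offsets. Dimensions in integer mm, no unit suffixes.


cube([69, 30, 594]);
translate([321, 0, 0]) cube([69, 30, 594]);
translate([69, 0, 0]) cube([252, 30, 69]);
translate([69, 0, 525]) cube([252, 30, 69]);


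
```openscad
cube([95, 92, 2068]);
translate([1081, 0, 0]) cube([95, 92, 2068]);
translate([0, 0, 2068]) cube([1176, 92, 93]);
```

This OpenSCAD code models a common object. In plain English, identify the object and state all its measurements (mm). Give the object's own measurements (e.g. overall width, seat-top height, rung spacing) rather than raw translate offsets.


A door frame. The clear opening is 986 mm wide and 2068 mm high. Two 95 mm wide jambs, 92 mm deep, stand either side of the opening from the floor to the top of the opening. A 93 mm thick head sits across the top of both jambs, spanning the full outside width of the frame.


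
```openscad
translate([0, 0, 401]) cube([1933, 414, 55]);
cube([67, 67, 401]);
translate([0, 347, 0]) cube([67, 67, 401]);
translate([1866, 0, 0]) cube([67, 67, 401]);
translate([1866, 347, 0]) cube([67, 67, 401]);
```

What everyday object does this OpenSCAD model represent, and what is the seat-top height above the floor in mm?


A bench. The seat-top height is 456 mm.

A long slab on four corner posts — a bench. The slab sits at z = 401 with thickness 55, so the top is 401 + 55 = 456 mm.


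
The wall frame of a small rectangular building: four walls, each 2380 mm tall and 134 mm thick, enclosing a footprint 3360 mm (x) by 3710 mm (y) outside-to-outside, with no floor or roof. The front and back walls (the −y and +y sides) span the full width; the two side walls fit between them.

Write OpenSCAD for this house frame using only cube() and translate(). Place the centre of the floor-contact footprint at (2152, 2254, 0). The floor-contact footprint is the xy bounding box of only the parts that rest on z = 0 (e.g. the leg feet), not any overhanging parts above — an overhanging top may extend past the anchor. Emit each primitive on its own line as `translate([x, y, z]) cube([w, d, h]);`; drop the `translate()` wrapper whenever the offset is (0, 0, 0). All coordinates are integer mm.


translate([472, 399, 0]) cube([3360, 134, 2380]);
translate([472, 3975, 0]) cube([3360, 134, 2380]);
translate([472, 533, 0]) cube([134, 3442, 2380]);
translate([3698, 533, 0]) cube([134, 3442, 2380]);


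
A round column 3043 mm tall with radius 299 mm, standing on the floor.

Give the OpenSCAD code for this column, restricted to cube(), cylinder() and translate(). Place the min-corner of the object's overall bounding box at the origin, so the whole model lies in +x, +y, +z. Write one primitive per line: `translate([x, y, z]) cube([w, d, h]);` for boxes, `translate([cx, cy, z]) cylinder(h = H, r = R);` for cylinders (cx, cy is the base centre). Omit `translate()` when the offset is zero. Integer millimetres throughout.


translate([299, 299, 0]) cylinder(h = 3043, r = 299);


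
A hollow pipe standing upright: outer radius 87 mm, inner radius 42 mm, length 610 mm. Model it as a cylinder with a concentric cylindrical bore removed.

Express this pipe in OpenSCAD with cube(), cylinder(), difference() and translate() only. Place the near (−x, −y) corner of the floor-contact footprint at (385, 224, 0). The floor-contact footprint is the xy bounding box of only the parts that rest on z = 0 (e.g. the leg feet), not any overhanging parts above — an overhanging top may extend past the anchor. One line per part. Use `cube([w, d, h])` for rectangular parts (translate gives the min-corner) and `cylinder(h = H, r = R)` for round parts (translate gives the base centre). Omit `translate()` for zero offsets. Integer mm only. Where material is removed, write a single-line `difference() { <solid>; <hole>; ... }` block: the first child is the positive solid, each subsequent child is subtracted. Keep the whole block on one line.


difference() { translate([472, 311, 0]) cylinder(h = 610, r = 87); translate([472, 311, 0]) cylinder(h = 610, r = 42); }


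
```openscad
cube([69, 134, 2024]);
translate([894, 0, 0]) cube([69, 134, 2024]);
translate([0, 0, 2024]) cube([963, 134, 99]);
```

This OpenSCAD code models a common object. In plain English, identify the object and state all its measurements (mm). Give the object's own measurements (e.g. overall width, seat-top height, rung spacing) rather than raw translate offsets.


A door frame. The clear opening is 825 mm wide and 2024 mm high. Two 69 mm wide jambs, 134 mm deep, stand either side of the opening from the floor to the top of the opening. A 99 mm thick head sits across the top of both jambs, spanning the full outside width of the frame.


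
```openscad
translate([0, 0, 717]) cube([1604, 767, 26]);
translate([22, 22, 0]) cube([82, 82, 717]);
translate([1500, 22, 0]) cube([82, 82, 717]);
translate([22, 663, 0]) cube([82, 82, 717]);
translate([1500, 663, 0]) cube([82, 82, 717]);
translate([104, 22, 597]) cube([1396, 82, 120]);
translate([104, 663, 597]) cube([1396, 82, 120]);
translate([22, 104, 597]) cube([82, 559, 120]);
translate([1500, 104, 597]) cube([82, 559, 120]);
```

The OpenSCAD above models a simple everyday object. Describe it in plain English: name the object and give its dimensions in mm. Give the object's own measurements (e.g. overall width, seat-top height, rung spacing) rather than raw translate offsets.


A rectangular dining table. The top is 1604×767×26 mm with its upper surface at z = 743 mm. It stands on four 82×82 mm square legs, each inset 22 mm from the nearest pair of top edges, running from the floor to the underside of the top. Four apron rails, 82 mm thick and 120 mm tall, run between adjacent legs with their top edges flush with the underside of the top and their outer faces flush with the legs' outer faces.


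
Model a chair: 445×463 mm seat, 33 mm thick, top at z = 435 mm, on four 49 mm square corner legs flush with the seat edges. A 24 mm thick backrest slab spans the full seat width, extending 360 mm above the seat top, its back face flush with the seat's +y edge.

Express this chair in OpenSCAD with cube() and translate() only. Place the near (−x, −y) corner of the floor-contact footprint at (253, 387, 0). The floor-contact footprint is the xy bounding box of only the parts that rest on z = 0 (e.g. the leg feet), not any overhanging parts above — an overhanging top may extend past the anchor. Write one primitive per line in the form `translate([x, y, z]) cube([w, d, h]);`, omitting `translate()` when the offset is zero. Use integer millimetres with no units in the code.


// leg_h = 435 - 33 = 402
translate([253, 387, 402]) cube([445, 463, 33]);
translate([253, 387, 0]) cube([49, 49, 402]);
translate([649, 387, 0]) cube([49, 49, 402]);
translate([253, 801, 0]) cube([49, 49, 402]);
translate([649, 801, 0]) cube([49, 49, 402]);
translate([253, 826, 435]) cube([445, 24, 360]);


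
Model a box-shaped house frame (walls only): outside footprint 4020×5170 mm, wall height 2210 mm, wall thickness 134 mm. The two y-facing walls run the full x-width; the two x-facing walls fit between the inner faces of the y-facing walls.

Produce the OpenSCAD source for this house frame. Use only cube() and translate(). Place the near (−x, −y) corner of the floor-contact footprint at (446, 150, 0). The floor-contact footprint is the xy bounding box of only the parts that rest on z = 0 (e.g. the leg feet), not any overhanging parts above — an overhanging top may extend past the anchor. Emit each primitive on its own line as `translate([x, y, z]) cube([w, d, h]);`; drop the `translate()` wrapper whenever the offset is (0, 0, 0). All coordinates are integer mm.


translate([446, 150, 0]) cube([4020, 134, 2210]);
translate([446, 5186, 0]) cube([4020, 134, 2210]);
translate([446, 284, 0]) cube([134, 4902, 2210]);
translate([4332, 284, 0]) cube([134, 4902, 2210]);


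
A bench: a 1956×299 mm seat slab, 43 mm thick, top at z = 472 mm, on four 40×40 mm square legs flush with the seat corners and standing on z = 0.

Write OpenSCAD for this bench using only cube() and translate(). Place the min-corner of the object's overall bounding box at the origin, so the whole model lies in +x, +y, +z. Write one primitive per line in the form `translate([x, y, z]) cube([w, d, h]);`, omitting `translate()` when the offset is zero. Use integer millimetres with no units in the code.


// leg_h = 472 − 43 = 429
translate([0, 0, 429]) cube([1956, 299, 43]);
cube([40, 40, 429]);
translate([0, 259, 0]) cube([40, 40, 429]);
translate([1916, 0, 0]) cube([40, 40, 429]);
translate([1916, 259, 0]) cube([40, 40, 429]);


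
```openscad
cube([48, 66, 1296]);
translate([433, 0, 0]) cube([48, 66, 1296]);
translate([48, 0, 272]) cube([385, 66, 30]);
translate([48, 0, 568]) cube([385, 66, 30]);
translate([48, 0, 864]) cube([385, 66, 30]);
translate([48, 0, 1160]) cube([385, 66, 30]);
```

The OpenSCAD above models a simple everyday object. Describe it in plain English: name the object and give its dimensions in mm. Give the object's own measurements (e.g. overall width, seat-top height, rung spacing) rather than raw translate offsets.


A straight ladder. Two 48×66 mm vertical rails, 1296 mm tall, stand 481 mm apart (outside-to-outside) with their front faces coplanar on the −y side. 4 rungs, each 66 mm deep and 30 mm tall, span between the inner faces of the rails, front faces flush with the rails. The lowest rung's underside is at z = 272 mm and rungs are spaced 296 mm apart (underside to underside).


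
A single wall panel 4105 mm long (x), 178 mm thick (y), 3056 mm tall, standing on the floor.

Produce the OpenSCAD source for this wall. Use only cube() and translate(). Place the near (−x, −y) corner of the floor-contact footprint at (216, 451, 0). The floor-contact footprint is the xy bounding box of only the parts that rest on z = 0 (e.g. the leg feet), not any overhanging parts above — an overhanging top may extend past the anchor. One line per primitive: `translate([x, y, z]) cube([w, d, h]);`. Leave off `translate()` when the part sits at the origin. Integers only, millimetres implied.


translate([216, 451, 0]) cube([4105, 178, 3056]);


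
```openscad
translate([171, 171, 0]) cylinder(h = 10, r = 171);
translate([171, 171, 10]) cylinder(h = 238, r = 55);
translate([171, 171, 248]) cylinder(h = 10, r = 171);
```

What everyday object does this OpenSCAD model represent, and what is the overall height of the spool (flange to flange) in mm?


A spool. The overall height is 258 mm.

Three coaxial cylinders, large–small–large — a spool. Two 10 mm flanges and a 238 mm core give 10 + 238 + 10 = 258 mm.


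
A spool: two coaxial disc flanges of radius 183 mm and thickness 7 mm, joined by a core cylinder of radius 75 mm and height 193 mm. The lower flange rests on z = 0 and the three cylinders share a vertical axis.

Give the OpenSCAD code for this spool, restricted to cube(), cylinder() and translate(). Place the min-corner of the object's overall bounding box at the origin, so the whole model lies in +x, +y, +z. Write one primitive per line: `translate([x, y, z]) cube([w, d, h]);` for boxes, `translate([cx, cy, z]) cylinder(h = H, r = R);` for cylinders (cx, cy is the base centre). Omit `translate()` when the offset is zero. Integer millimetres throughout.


translate([183, 183, 0]) cylinder(h = 7, r = 183);
translate([183, 183, 7]) cylinder(h = 193, r = 75);
translate([183, 183, 200]) cylinder(h = 7, r = 183);


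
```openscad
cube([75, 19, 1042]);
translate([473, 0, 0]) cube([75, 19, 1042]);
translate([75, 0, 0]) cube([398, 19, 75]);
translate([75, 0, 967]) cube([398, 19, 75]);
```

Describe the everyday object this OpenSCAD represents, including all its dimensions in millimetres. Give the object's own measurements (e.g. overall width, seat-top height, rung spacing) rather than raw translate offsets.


A rectangular picture frame lying in the x–z plane (depth along y). The opening is 398 mm wide (x) by 892 mm tall (z), surrounded by a border 75 mm wide on all four sides. The frame is 19 mm deep and is made of two full-height vertical stiles with two horizontal rails fitted between them.


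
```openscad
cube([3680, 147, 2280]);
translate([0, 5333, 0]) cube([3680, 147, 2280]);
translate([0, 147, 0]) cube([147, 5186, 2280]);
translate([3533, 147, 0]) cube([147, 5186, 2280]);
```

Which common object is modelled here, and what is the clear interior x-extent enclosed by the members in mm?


A house (or room) frame. The interior width is 3386 mm.

Four 2280 mm walls enclosing a rectangle with no floor or roof — a room or house frame. Outside width is 3680 mm and wall thickness is 147 mm, so the interior width is 3680 − 2 × 147 = 3386 mm.


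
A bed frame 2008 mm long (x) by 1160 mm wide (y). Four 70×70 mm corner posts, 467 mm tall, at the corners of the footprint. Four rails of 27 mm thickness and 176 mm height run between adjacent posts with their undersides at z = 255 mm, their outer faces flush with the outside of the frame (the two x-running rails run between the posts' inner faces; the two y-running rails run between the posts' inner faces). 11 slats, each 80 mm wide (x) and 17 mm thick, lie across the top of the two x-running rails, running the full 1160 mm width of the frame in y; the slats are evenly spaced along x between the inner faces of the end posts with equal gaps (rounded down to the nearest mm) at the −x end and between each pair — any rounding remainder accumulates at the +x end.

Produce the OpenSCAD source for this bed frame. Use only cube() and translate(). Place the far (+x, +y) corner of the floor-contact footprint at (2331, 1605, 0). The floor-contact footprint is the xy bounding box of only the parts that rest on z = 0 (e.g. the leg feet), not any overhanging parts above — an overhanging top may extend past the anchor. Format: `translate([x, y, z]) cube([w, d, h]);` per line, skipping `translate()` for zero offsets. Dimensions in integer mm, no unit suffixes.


// slat z = rail_z + rail_h = 255 + 176 = 431
// slat gap = ⌊(1868 − 11·80) / 12⌋ = 82
translate([323, 445, 0]) cube([70, 70, 467]);
translate([323, 1535, 0]) cube([70, 70, 467]);
translate([2261, 445, 0]) cube([70, 70, 467]);
translate([2261, 1535, 0]) cube([70, 70, 467]);
translate([393, 445, 255]) cube([1868, 27, 176]);
translate([393, 1578, 255]) cube([1868, 27, 176]);
translate([323, 515, 255]) cube([27, 1020, 176]);
translate([2304, 515, 255]) cube([27, 1020, 176]);
translate([475, 445, 431]) cube([80, 1160, 17]);
translate([637, 445, 431]) cube([80, 1160, 17]);
translate([799, 445, 431]) cube([80, 1160, 17]);
translate([961, 445, 431]) cube([80, 1160, 17]);
translate([1123, 445, 431]) cube([80, 1160, 17]);
translate([1285, 445, 431]) cube([80, 1160, 17]);
translate([1447, 445, 431]) cube([80, 1160, 17]);
translate([1609, 445, 431]) cube([80, 1160, 17]);
translate([1771, 445, 431]) cube([80, 1160, 17]);
translate([1933, 445, 431]) cube([80, 1160, 17]);
translate([2095, 445, 431]) cube([80, 1160, 17]);


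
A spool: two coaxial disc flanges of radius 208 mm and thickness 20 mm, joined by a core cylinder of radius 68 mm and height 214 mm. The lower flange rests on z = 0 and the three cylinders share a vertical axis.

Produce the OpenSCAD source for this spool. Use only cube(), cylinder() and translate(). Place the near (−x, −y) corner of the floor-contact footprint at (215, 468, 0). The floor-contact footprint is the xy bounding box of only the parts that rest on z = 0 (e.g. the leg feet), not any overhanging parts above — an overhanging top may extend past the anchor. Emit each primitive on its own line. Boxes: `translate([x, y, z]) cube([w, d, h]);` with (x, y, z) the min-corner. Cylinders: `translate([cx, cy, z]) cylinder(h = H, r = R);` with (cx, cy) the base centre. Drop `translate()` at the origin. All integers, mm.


translate([423, 676, 0]) cylinder(h = 20, r = 208);
translate([423, 676, 20]) cylinder(h = 214, r = 68);
translate([423, 676, 234]) cylinder(h = 20, r = 208);


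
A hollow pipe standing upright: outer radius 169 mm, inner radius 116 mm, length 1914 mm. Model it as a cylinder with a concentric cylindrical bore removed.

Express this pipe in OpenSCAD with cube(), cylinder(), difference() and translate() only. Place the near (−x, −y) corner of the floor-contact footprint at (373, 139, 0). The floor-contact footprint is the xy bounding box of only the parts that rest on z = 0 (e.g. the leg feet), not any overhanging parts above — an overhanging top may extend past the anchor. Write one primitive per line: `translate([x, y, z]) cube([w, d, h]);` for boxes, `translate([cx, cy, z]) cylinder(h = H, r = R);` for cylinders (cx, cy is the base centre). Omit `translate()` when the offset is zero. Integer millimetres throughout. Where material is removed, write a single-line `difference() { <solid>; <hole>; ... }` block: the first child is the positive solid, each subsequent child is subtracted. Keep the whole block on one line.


difference() { translate([542, 308, 0]) cylinder(h = 1914, r = 169); translate([542, 308, 0]) cylinder(h = 1914, r = 116); }


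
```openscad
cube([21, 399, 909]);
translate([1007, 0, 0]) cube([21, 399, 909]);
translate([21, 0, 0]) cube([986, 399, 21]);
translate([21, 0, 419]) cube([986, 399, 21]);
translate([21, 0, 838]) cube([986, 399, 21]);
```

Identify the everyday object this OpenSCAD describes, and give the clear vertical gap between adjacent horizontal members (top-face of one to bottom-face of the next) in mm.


A bookshelf. The clear shelf gap is 398 mm.

Two tall side panels with 3 horizontal boards between them — a bookshelf. The first two shelf undersides are at z = 0 and z = 419; with shelf thickness 21, the clear gap is 419 − 0 − 21 = 398 mm.


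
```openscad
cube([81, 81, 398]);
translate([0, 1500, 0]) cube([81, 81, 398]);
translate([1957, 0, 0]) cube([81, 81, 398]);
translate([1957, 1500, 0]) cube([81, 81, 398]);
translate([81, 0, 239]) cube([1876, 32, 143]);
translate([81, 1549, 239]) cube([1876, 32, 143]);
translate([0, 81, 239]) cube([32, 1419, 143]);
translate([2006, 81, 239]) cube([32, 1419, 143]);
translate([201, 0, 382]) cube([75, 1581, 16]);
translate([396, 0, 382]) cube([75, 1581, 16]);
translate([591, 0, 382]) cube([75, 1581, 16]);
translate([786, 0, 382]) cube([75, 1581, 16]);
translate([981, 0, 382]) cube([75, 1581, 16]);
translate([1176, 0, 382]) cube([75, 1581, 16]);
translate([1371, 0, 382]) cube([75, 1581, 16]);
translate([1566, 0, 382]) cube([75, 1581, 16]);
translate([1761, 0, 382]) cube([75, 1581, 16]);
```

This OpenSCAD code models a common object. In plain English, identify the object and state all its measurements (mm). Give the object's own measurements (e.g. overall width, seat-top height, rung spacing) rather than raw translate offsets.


A bed frame 2038 mm long (x) by 1581 mm wide (y). Four 81×81 mm corner posts, 398 mm tall, at the corners of the footprint. Four rails of 32 mm thickness and 143 mm height run between adjacent posts with their undersides at z = 239 mm, their outer faces flush with the outside of the frame (the two x-running rails run between the posts' inner faces; the two y-running rails run between the posts' inner faces). 9 slats, each 75 mm wide (x) and 16 mm thick, lie across the top of the two x-running rails, running the full 1581 mm width of the frame in y; along x they sit between the end posts with a 120 mm gap after the −x posts and between neighbouring slats, leaving 121 mm before the +x posts.


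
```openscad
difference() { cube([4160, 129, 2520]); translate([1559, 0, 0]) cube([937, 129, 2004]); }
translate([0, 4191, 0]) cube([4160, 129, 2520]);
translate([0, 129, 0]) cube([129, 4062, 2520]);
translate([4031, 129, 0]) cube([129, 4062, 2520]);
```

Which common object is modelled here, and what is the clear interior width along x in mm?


A single room. The interior width is 3902 mm.

Four walls enclosing a rectangle with a door in the front wall — a room. Outside width 4160 minus two 129 mm walls gives 3902 mm.


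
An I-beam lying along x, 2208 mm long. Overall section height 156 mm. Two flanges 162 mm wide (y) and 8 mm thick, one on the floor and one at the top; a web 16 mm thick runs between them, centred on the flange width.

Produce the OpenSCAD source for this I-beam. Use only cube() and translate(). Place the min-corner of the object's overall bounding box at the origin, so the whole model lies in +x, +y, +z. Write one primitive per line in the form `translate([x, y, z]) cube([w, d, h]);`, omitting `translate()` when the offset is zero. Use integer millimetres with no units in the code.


cube([2208, 162, 8]);
translate([0, 73, 8]) cube([2208, 16, 140]);
translate([0, 0, 148]) cube([2208, 162, 8]);


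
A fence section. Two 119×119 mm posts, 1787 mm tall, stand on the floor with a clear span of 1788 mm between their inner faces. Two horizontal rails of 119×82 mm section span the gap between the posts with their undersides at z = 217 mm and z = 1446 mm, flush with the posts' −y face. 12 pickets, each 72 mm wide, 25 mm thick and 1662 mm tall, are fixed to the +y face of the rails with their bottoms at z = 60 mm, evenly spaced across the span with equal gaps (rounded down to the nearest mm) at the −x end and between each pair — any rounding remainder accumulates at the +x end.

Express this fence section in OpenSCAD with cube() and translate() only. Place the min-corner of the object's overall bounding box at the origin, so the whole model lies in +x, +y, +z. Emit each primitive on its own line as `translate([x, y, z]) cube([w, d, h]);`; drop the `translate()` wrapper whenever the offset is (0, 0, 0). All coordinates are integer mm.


cube([119, 119, 1787]);
translate([1907, 0, 0]) cube([119, 119, 1787]);
translate([119, 0, 217]) cube([1788, 119, 82]);
translate([119, 0, 1446]) cube([1788, 119, 82]);
translate([190, 119, 60]) cube([72, 25, 1662]);
translate([333, 119, 60]) cube([72, 25, 1662]);
translate([476, 119, 60]) cube([72, 25, 1662]);
translate([619, 119, 60]) cube([72, 25, 1662]);
translate([762, 119, 60]) cube([72, 25, 1662]);
translate([905, 119, 60]) cube([72, 25, 1662]);
translate([1048, 119, 60]) cube([72, 25, 1662]);
translate([1191, 119, 60]) cube([72, 25, 1662]);
translate([1334, 119, 60]) cube([72, 25, 1662]);
translate([1477, 119, 60]) cube([72, 25, 1662]);
translate([1620, 119, 60]) cube([72, 25, 1662]);
translate([1763, 119, 60]) cube([72, 25, 1662]);


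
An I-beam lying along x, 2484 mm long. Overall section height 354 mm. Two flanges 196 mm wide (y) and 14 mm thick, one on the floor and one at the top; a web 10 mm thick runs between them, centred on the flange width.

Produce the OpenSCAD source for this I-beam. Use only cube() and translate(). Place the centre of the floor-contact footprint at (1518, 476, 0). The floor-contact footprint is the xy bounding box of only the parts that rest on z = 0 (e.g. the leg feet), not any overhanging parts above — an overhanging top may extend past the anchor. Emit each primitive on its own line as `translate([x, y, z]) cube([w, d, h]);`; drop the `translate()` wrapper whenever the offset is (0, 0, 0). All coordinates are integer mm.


translate([276, 378, 0]) cube([2484, 196, 14]);
translate([276, 471, 14]) cube([2484, 10, 326]);
translate([276, 378, 340]) cube([2484, 196, 14]);


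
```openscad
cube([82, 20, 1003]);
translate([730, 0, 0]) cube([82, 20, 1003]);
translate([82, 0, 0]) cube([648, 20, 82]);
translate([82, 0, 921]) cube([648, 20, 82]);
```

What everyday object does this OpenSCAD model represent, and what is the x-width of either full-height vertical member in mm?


A picture frame. The border width is 82 mm.

Four thin pieces enclosing a rectangular opening — a picture frame. The two full-height stiles are 1003 mm tall; the top rail sits at z = 921 and is 82 mm tall, so the border above the opening is 1003 − 921 = 82 mm, matching the stile x-width.


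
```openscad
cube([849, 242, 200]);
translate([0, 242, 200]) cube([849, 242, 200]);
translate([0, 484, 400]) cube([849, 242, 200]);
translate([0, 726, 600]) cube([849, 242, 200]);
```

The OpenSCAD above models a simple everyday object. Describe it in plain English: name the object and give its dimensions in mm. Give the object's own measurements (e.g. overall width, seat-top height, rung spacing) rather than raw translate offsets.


A straight staircase of 4 solid steps. Each step is 849 mm wide (x), 242 mm deep (y, the going) and 200 mm tall (the rise). The first step rests on the floor; each subsequent step sits one going further in +y and one rise higher in +z, directly behind and above the previous step with no overlap.


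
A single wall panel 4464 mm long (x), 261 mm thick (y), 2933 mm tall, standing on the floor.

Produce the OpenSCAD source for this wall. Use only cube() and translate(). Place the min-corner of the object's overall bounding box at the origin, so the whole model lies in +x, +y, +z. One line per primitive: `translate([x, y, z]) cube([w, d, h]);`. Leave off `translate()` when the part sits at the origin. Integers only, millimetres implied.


cube([4464, 261, 2933]);


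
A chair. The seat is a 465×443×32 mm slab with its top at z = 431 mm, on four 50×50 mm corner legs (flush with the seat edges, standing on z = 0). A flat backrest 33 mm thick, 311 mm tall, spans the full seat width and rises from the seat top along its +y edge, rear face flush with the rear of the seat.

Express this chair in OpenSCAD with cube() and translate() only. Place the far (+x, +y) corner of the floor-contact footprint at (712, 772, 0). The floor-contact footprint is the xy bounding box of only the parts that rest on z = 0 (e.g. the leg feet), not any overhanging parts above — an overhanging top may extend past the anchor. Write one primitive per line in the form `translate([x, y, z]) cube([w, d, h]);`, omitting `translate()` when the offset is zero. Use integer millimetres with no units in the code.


translate([247, 329, 399]) cube([465, 443, 32]);
translate([247, 329, 0]) cube([50, 50, 399]);
translate([662, 329, 0]) cube([50, 50, 399]);
translate([247, 722, 0]) cube([50, 50, 399]);
translate([662, 722, 0]) cube([50, 50, 399]);
translate([247, 739, 431]) cube([465, 33, 311]);


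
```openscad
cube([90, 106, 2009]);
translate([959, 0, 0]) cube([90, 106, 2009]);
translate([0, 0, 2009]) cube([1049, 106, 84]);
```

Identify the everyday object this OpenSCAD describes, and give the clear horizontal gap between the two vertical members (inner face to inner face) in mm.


A door frame. The clear opening width is 869 mm.

Two 2009 mm tall posts with a header on top — a door frame. The left jamb is 90 mm wide at x = 0; the right jamb starts at x = 959. The clear opening is 959 − 90 = 869 mm.


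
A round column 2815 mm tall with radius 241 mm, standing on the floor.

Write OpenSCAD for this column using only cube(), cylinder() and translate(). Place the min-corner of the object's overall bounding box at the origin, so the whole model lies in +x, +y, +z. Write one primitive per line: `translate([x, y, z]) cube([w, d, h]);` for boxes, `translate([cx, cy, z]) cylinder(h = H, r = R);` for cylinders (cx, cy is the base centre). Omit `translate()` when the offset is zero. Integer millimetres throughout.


translate([241, 241, 0]) cylinder(h = 2815, r = 241);


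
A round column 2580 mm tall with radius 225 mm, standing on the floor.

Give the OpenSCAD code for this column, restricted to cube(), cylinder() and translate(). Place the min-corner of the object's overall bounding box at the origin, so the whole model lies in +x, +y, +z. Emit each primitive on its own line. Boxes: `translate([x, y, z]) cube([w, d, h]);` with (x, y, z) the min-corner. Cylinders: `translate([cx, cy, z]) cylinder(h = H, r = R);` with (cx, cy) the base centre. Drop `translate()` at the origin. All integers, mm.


translate([225, 225, 0]) cylinder(h = 2580, r = 225);


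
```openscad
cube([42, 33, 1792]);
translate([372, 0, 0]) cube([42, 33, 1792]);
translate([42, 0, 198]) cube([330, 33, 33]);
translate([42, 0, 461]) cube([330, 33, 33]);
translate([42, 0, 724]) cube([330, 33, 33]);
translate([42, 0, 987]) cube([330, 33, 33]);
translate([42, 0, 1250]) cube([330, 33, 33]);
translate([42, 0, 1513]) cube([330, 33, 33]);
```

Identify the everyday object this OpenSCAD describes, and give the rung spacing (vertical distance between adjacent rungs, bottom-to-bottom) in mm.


A ladder. The rung spacing is 263 mm.

Two tall 42×33 posts with 6 short bars between them — a ladder. Adjacent rungs sit at z = 198 and z = 461, so the spacing is 461 − 198 = 263 mm.


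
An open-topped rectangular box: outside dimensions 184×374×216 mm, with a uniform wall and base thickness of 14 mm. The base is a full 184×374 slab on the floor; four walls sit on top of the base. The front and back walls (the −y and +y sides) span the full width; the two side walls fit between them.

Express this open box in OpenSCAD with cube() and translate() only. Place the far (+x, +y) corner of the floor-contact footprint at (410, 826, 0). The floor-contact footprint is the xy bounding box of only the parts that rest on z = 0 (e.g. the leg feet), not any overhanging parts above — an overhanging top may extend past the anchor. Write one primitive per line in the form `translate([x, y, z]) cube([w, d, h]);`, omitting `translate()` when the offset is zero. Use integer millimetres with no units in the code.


translate([226, 452, 0]) cube([184, 374, 14]);
translate([226, 452, 14]) cube([184, 14, 202]);
translate([226, 812, 14]) cube([184, 14, 202]);
translate([226, 466, 14]) cube([14, 346, 202]);
translate([396, 466, 14]) cube([14, 346, 202]);


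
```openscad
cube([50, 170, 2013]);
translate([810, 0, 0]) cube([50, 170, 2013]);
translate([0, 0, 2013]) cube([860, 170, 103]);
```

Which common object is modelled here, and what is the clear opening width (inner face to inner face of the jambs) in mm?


A door frame. The clear opening width is 760 mm.

Two 2013 mm tall posts with a header on top — a door frame. The left jamb is 50 mm wide at x = 0; the right jamb starts at x = 810. The clear opening is 810 − 50 = 760 mm.


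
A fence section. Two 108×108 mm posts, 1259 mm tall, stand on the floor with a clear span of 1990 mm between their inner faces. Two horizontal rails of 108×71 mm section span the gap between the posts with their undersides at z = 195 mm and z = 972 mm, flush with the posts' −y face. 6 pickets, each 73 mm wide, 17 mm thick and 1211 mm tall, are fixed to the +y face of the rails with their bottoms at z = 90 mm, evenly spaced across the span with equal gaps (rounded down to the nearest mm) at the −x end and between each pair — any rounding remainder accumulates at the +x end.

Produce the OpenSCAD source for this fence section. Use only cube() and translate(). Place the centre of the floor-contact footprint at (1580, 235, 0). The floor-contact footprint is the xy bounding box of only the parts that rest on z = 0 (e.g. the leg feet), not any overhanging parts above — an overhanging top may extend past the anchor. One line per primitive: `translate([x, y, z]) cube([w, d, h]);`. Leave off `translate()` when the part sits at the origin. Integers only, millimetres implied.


translate([477, 181, 0]) cube([108, 108, 1259]);
translate([2575, 181, 0]) cube([108, 108, 1259]);
translate([585, 181, 195]) cube([1990, 108, 71]);
translate([585, 181, 972]) cube([1990, 108, 71]);
translate([806, 289, 90]) cube([73, 17, 1211]);
translate([1100, 289, 90]) cube([73, 17, 1211]);
translate([1394, 289, 90]) cube([73, 17, 1211]);
translate([1688, 289, 90]) cube([73, 17, 1211]);
translate([1982, 289, 90]) cube([73, 17, 1211]);
translate([2276, 289, 90]) cube([73, 17, 1211]);


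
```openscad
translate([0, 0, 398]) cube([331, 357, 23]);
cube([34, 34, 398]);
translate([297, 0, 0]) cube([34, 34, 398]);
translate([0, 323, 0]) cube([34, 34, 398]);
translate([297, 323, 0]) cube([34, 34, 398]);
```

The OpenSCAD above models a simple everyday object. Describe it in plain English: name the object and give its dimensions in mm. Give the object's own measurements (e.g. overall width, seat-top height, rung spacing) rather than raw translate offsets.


A four-legged stool. The seat is a 331×357×23 mm slab whose top surface is at z = 421 mm; four square legs, each 34×34 mm in cross-section, run from the floor (z = 0) to the underside of the seat, each flush with a corner of the seat.


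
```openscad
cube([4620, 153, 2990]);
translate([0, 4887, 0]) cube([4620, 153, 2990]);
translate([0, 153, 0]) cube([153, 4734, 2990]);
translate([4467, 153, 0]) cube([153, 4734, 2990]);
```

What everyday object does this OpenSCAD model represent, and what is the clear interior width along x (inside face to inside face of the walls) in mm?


A house (or room) frame. The interior width is 4314 mm.

Four 2990 mm walls enclosing a rectangle with no floor or roof — a room or house frame. Outside width is 4620 mm and wall thickness is 153 mm, so the interior width is 4620 − 2 × 153 = 4314 mm.
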